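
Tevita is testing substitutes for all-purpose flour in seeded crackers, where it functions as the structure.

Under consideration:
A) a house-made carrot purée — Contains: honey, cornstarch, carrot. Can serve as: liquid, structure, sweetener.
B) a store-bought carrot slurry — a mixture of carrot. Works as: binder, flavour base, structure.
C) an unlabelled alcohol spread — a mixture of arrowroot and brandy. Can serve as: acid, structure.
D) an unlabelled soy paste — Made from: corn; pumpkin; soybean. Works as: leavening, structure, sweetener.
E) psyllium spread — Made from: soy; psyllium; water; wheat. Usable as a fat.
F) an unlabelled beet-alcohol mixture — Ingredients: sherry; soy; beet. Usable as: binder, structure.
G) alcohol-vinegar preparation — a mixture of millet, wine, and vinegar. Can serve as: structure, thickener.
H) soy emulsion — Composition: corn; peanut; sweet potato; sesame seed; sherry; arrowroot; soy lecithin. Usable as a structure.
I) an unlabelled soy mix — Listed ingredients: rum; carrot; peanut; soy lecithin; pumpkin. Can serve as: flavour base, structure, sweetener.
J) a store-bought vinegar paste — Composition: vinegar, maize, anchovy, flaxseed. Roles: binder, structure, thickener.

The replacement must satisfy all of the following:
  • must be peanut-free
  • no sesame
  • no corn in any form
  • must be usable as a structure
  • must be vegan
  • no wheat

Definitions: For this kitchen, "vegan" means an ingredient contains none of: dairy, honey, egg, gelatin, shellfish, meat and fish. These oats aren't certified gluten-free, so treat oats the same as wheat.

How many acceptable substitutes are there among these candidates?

A: has honey, so not vegan; has cornstarch, so not corn-free — no
B: all constraints satisfied — OK
C: only brandy and arrowroot; none excluded — keep
D: has corn, so not corn-free — reject
E: not usable as a structure; has wheat, so not wheat-free — reject
F: every rule checks out — keep
G: only wine, millet, and vinegar; none excluded — valid
H: has corn, so not corn-free; has sesame seed, so not sesame-free (and 1 more) — no
I: has peanut, so not peanut-free — out
J: has anchovy, so not vegan; has maize, so not corn-free — reject

4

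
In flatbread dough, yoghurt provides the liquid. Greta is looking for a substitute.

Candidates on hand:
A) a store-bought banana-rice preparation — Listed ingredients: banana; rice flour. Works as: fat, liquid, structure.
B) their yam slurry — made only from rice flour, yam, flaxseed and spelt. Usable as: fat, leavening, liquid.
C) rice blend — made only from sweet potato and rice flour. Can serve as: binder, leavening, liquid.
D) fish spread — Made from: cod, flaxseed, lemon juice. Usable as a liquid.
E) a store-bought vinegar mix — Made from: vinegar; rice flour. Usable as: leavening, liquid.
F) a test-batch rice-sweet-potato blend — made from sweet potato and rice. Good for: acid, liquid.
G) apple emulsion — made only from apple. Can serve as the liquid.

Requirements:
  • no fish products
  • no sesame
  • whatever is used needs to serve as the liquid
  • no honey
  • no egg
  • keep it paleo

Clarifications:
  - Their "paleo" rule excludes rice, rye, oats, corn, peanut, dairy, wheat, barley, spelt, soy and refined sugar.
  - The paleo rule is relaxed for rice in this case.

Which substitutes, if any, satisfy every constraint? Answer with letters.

A: rice is permitted under the paleo carve-out; nothing else excluded — OK
B: has spelt, so not paleo — no
C: rice is permitted under the paleo carve-out; nothing else excluded — OK
D: has cod, so not fish-free — reject
E: rice is permitted under the paleo carve-out; nothing else excluded — valid
F: rice is permitted under the paleo carve-out; nothing else excluded — keep
G: all constraints satisfied — OK

A, C, E, F, G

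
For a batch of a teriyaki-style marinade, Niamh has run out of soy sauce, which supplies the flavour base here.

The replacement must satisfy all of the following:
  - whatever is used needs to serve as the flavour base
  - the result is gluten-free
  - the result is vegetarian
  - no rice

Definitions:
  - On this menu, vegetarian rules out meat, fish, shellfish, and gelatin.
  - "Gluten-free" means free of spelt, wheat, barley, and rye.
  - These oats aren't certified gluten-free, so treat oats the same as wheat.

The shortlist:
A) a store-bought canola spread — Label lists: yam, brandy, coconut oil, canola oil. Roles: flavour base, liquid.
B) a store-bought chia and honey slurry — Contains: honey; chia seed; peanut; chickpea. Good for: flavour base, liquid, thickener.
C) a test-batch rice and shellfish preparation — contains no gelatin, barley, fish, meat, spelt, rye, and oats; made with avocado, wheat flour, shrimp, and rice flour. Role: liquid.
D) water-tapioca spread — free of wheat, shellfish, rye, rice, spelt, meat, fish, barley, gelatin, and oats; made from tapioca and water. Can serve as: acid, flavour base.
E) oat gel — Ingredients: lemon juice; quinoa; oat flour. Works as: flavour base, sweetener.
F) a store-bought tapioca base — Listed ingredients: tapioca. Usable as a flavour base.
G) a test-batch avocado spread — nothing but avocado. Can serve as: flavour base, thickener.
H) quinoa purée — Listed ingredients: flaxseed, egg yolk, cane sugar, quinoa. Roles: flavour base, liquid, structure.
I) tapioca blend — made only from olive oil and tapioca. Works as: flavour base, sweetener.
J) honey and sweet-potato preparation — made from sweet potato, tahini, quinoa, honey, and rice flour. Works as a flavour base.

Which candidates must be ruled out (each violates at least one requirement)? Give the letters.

A: every rule checks out — valid
B: honey and peanut etc. — none of it excluded — valid
C: not usable as a flavour base; has shrimp, so not vegetarian (and 2 more) — no
D: no rice, vegetarian — OK
E: has oat flour, so not gluten-free — reject
F: only tapioca; none excluded — OK
G: every rule checks out — valid
H: egg yolk and cane sugar etc. — none of it excluded — keep
I: only tapioca and olive oil; none excluded — keep
J: has rice flour, so not rice-free — out

C, E, J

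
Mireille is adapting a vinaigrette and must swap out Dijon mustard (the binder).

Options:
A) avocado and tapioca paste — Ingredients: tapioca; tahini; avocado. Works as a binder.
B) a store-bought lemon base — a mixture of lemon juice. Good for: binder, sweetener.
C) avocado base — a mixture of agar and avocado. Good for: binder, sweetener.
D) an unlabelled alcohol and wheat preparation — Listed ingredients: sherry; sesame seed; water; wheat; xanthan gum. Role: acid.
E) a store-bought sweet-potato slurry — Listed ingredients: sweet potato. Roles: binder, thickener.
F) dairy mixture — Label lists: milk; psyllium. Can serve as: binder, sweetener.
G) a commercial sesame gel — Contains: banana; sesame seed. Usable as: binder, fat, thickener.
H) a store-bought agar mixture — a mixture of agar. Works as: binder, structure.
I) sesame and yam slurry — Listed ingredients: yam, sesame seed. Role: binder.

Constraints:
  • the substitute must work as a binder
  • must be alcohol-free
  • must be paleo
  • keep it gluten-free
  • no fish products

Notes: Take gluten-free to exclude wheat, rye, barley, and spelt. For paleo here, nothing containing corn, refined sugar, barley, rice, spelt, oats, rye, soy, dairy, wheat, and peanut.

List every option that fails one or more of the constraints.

D, F

A: only tahini, tapioca and avocado; none excluded — OK
B: only lemon juice; none excluded — valid
C: only agar and avocado; none excluded — valid
D: not usable as a binder; has wheat, so not gluten-free (and 2 more) — out
E: works as a binder, no alcohol, no fish — keep
F: has milk, so not paleo — out
G: nothing on the exclusion list — keep
H: every rule checks out — keep
I: only sesame seed and yam; none excluded — keep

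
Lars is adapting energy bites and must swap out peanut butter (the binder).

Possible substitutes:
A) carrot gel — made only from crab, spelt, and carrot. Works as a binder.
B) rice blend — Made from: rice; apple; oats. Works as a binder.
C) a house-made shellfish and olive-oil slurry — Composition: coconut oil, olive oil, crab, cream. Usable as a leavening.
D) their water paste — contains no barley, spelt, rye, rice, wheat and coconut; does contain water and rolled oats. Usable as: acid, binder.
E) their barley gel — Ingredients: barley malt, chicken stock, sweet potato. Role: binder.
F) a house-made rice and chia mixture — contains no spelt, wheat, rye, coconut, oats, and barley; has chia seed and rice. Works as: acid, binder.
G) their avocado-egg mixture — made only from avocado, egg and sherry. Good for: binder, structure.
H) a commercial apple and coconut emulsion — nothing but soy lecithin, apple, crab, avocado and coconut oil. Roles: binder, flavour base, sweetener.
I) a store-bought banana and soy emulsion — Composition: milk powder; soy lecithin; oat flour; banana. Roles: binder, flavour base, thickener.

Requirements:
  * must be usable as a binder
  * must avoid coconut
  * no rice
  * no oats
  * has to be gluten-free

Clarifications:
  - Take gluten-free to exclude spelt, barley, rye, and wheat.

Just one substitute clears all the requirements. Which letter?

A: has spelt, so not gluten-free — out
B: has rice, so not rice-free; has oats, so not oat-free — reject
C: not usable as a binder; has coconut oil, so not coconut-free — reject
D: has rolled oats, so not oat-free — out
E: has barley malt, so not gluten-free — reject
F: has rice, so not rice-free — out
G: no oats, no rice — OK
H: has coconut oil, so not coconut-free — out
I: has oat flour, so not oat-free — no

G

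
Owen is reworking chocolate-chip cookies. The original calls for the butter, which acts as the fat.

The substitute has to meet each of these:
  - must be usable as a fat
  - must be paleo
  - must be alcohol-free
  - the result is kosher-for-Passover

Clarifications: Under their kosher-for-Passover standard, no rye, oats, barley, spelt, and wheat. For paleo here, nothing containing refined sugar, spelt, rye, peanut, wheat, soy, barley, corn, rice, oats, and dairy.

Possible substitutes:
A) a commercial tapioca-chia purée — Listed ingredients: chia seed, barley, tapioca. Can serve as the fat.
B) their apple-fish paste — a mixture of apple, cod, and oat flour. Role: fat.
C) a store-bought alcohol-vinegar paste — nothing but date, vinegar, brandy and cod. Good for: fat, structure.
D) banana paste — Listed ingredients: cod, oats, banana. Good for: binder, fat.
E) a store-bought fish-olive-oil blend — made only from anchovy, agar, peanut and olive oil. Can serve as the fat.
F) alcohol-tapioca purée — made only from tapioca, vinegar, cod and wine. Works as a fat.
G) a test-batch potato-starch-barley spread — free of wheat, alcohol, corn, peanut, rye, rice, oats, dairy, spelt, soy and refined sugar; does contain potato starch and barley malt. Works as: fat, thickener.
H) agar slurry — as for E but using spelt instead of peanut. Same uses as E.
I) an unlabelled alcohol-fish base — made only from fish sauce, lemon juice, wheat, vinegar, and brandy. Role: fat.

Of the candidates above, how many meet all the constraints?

A: has barley, so not kosher-for-Passover; has barley, so not paleo — out
B: has oat flour, so not kosher-for-Passover; has oat flour, so not paleo — reject
C: has brandy, so not alcohol-free — reject
D: has oats, so not kosher-for-Passover; has oats, so not paleo — out
E: has peanut, so not paleo — out
F: has wine, so not alcohol-free — reject
G: has barley malt, so not kosher-for-Passover; has barley malt, so not paleo — reject
H: has spelt, so not kosher-for-Passover; has spelt, so not paleo — out
I: has wheat, so not kosher-for-Passover; has wheat, so not paleo (and 1 more) — no

0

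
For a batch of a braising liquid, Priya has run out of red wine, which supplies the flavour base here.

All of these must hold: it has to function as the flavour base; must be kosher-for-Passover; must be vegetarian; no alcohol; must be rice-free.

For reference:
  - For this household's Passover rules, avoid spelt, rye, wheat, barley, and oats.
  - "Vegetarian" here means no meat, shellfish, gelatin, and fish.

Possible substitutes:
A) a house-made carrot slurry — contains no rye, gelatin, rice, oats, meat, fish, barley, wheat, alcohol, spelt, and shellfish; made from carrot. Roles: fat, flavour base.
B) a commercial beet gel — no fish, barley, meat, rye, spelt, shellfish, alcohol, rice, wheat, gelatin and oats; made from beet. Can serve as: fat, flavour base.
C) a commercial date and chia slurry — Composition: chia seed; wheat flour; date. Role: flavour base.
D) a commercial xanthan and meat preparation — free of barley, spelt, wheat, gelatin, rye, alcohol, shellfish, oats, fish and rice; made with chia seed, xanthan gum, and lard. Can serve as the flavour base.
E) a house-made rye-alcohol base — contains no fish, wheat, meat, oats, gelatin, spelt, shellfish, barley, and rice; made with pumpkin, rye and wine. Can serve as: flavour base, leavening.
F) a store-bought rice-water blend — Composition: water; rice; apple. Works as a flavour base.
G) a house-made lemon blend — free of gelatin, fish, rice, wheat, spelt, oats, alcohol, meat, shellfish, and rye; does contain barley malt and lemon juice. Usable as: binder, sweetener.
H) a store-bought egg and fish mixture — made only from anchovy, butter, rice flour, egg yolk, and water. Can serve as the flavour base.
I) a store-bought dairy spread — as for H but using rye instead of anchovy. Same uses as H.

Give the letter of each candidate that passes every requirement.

A, B

A: no alcohol, vegetarian — valid
B: no rice, kosher-for-Passover — OK
C: has wheat flour, so not kosher-for-Passover — out
D: has lard, so not vegetarian — out
E: has rye, so not kosher-for-Passover; has wine, so not alcohol-free — no
F: has rice, so not rice-free — out
G: not usable as a flavour base; has barley malt, so not kosher-for-Passover — no
H: has anchovy, so not vegetarian; has rice flour, so not rice-free — reject
I: has rye, so not kosher-for-Passover; has rice flour, so not rice-free — reject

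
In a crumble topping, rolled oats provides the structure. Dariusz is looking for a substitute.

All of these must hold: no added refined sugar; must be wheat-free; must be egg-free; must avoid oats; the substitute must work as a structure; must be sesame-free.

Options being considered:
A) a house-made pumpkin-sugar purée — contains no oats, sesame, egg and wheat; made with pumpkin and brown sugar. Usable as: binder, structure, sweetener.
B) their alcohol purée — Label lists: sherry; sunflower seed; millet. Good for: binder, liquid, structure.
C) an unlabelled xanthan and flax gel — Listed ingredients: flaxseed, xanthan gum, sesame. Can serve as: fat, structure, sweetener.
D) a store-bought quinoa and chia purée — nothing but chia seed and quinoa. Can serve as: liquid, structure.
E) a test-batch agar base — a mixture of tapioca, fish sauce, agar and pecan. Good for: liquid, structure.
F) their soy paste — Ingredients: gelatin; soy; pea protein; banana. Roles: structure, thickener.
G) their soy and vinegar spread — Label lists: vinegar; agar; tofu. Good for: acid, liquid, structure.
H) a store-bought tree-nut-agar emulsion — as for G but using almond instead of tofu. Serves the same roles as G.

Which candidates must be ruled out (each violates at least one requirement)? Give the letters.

A: has brown sugar, so not no-added-sugar — reject
B: only sherry, sunflower seed and millet; none excluded — valid
C: has sesame, so not sesame-free — reject
D: no wheat, no egg — OK
E: works as a structure, no refined sugar, no oats — OK
F: works as a structure, no oats, no sesame — keep
G: nothing on the exclusion list — OK
H: only almond, agar and vinegar; none excluded — OK

A, C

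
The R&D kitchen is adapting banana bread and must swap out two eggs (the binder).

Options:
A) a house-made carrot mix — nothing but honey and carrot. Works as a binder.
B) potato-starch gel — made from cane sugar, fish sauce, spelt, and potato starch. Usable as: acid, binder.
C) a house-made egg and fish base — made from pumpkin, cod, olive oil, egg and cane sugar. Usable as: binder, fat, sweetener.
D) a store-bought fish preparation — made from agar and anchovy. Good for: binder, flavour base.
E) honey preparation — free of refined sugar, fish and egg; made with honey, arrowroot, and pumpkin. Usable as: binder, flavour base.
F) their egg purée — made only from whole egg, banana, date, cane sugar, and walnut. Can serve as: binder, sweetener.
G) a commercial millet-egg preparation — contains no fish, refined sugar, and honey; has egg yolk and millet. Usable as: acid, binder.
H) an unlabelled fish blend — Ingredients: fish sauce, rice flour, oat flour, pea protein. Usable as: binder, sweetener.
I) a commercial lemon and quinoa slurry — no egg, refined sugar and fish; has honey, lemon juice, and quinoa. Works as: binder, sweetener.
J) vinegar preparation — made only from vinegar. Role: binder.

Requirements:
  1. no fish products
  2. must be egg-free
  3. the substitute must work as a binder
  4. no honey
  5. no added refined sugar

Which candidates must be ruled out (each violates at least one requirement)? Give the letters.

A: has honey, so not honey-free — out
B: has cane sugar, so not no-added-sugar; has fish sauce, so not fish-free — out
C: has cane sugar, so not no-added-sugar; has egg, so not egg-free (and 1 more) — out
D: has anchovy, so not fish-free — no
E: has honey, so not honey-free — no
F: has cane sugar, so not no-added-sugar; has whole egg, so not egg-free — reject
G: has egg yolk, so not egg-free — no
H: has fish sauce, so not fish-free — out
I: has honey, so not honey-free — out
J: no fish, no refined sugar — OK

A, B, C, D, E, F, G, H, I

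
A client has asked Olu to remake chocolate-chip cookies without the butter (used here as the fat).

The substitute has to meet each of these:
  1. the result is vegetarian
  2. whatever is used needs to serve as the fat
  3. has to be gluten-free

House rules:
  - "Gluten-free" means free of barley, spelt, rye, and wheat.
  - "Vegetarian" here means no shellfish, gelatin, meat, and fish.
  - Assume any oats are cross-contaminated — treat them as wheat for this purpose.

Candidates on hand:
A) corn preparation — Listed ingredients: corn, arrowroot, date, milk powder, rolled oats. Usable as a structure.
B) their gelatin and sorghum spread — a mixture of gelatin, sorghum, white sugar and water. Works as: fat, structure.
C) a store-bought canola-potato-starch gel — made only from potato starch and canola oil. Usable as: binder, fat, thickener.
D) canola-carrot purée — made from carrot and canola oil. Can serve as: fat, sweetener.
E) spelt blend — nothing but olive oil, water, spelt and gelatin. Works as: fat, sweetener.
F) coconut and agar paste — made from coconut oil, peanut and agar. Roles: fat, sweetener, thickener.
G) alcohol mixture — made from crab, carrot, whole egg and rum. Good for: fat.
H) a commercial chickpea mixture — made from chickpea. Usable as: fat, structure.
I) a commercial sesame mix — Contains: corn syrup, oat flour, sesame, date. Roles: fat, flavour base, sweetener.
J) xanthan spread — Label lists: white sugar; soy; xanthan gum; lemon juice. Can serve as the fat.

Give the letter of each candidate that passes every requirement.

A: not usable as a fat; has rolled oats, so not gluten-free — out
B: has gelatin, so not vegetarian — out
C: every rule checks out — keep
D: works as a fat, vegetarian, gluten-free — OK
E: has spelt, so not gluten-free; has gelatin, so not vegetarian — reject
F: nothing on the exclusion list — OK
G: has crab, so not vegetarian — out
H: all constraints satisfied — keep
I: has oat flour, so not gluten-free — reject
J: works as a fat, vegetarian, gluten-free — OK

C, D, F, H, J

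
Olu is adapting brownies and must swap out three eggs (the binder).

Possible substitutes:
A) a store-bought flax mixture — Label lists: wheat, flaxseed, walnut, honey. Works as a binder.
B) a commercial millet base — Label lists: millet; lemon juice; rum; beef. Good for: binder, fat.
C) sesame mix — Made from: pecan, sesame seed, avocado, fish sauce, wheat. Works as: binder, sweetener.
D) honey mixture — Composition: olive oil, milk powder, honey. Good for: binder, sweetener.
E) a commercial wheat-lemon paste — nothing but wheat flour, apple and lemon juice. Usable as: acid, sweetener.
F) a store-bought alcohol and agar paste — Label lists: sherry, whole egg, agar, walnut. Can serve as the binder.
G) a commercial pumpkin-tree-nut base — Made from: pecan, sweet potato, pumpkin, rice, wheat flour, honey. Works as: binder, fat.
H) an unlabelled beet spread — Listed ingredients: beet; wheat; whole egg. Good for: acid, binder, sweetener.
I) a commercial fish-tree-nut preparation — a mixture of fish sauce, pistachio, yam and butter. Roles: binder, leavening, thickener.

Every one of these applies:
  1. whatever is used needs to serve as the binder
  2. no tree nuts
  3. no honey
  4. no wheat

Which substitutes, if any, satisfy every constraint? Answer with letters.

A: has wheat, so not wheat-free; has walnut, so not tree-nut-free (and 1 more) — no
B: rum and beef etc. — none of it excluded — valid
C: has wheat, so not wheat-free; has pecan, so not tree-nut-free — no
D: has honey, so not honey-free — out
E: not usable as a binder; has wheat flour, so not wheat-free — no
F: has walnut, so not tree-nut-free — reject
G: has wheat flour, so not wheat-free; has pecan, so not tree-nut-free (and 1 more) — no
H: has wheat, so not wheat-free — no
I: has pistachio, so not tree-nut-free — no

B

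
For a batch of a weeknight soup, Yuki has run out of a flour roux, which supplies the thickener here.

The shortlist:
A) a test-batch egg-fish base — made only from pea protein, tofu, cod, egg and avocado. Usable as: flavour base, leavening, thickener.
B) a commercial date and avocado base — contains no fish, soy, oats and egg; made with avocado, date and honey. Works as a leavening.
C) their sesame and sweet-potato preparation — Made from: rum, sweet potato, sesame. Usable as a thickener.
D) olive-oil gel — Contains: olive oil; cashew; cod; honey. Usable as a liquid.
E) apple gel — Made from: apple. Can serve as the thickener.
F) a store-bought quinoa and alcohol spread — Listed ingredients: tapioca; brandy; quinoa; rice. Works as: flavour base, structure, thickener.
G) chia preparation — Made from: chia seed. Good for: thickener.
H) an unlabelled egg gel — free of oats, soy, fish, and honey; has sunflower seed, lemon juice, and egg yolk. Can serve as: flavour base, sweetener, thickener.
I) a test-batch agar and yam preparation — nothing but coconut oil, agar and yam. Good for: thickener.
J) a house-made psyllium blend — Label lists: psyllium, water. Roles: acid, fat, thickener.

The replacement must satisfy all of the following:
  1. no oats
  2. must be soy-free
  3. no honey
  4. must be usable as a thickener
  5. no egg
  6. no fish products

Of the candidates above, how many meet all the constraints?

A: has tofu, so not soy-free; has cod, so not fish-free (and 1 more) — out
B: not usable as a thickener; has honey, so not honey-free — no
C: only rum, sesame, and sweet potato; none excluded — keep
D: not usable as a thickener; has honey, so not honey-free (and 1 more) — reject
E: every rule checks out — keep
F: works as a thickener, no egg, no honey — keep
G: only chia seed; none excluded — OK
H: has egg yolk, so not egg-free — no
I: works as a thickener, no honey, no oats — keep
J: only water and psyllium; none excluded — OK

6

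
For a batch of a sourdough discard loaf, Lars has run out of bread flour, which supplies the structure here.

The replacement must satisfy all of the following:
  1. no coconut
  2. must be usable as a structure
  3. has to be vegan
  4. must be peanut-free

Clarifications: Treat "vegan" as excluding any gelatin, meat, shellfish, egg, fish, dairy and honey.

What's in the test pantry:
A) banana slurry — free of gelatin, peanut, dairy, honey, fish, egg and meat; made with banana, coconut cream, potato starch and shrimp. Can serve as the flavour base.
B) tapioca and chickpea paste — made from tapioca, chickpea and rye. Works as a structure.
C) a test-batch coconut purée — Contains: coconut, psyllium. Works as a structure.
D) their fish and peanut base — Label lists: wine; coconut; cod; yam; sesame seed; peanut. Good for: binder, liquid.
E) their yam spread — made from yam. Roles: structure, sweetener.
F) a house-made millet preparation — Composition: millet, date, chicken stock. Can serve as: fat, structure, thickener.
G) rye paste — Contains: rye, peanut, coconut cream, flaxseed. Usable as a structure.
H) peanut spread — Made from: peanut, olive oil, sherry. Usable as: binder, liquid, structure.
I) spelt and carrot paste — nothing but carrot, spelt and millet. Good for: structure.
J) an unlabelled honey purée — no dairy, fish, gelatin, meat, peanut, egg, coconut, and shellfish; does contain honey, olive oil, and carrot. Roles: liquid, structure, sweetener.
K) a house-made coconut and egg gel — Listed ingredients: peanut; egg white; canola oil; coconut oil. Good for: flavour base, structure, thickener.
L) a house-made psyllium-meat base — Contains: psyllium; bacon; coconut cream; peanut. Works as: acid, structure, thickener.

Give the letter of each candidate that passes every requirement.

B, E, I

A: not usable as a structure; has shrimp, so not vegan (and 1 more) — no
B: only rye, chickpea, and tapioca; none excluded — OK
C: has coconut, so not coconut-free — out
D: not usable as a structure; has cod, so not vegan (and 2 more) — no
E: all constraints satisfied — OK
F: has chicken stock, so not vegan — no
G: has coconut cream, so not coconut-free; has peanut, so not peanut-free — no
H: has peanut, so not peanut-free — no
I: every rule checks out — keep
J: has honey, so not vegan — no
K: has egg white, so not vegan; has coconut oil, so not coconut-free (and 1 more) — out
L: has bacon, so not vegan; has coconut cream, so not coconut-free (and 1 more) — out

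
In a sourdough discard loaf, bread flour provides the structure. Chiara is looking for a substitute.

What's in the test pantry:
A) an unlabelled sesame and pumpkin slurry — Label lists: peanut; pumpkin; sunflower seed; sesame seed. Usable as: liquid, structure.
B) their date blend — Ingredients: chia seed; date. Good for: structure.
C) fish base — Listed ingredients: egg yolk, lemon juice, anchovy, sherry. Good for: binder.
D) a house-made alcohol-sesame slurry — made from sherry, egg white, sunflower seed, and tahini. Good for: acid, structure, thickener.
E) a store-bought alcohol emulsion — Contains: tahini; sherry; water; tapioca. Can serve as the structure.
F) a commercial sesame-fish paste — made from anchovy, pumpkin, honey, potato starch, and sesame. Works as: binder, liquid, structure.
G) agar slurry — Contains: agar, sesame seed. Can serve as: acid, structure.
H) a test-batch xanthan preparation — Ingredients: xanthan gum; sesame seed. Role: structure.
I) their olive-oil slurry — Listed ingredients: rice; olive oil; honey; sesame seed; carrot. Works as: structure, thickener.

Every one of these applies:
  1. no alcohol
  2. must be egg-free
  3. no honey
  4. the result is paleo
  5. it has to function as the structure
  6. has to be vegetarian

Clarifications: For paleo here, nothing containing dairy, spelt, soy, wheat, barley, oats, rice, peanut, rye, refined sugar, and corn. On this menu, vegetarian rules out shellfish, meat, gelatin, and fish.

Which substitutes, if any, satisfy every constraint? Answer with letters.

A: has peanut, so not paleo — out
B: nothing on the exclusion list — OK
C: not usable as a structure; has anchovy, so not vegetarian (and 2 more) — reject
D: has egg white, so not egg-free; has sherry, so not alcohol-free — out
E: has sherry, so not alcohol-free — out
F: has anchovy, so not vegetarian; has honey, so not honey-free — no
G: nothing on the exclusion list — keep
H: works as a structure, no egg, paleo — OK
I: has rice, so not paleo; has honey, so not honey-free — out

B, G, H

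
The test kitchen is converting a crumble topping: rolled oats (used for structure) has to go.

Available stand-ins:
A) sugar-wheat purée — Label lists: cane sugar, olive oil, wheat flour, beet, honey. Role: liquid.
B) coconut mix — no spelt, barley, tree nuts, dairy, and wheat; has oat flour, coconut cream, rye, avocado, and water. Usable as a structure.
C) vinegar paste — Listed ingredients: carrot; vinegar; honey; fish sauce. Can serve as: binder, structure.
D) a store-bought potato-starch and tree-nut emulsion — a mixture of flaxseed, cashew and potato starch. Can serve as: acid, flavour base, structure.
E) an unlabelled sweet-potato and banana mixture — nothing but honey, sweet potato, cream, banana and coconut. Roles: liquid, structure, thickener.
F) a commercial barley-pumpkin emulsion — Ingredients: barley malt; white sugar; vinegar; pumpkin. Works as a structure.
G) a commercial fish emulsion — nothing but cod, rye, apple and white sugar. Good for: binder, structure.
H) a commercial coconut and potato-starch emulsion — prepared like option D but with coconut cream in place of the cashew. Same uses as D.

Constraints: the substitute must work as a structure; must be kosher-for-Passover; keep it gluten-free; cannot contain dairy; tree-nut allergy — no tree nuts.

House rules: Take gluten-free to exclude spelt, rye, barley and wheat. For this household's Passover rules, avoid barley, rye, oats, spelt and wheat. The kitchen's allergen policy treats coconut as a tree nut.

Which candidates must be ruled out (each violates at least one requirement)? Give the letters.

A, B, D, E, F, G, H

A: not usable as a structure; has wheat flour, so not gluten-free (and 1 more) — no
B: has rye, so not gluten-free; has oat flour, so not kosher-for-Passover (and 1 more) — reject
C: works as a structure, gluten-free, no dairy — valid
D: has cashew, so not tree-nut-free — reject
E: has coconut, so not tree-nut-free; has cream, so not dairy-free — no
F: has barley malt, so not gluten-free; has barley malt, so not kosher-for-Passover — out
G: has rye, so not gluten-free; has rye, so not kosher-for-Passover — out
H: has coconut cream, so not tree-nut-free — out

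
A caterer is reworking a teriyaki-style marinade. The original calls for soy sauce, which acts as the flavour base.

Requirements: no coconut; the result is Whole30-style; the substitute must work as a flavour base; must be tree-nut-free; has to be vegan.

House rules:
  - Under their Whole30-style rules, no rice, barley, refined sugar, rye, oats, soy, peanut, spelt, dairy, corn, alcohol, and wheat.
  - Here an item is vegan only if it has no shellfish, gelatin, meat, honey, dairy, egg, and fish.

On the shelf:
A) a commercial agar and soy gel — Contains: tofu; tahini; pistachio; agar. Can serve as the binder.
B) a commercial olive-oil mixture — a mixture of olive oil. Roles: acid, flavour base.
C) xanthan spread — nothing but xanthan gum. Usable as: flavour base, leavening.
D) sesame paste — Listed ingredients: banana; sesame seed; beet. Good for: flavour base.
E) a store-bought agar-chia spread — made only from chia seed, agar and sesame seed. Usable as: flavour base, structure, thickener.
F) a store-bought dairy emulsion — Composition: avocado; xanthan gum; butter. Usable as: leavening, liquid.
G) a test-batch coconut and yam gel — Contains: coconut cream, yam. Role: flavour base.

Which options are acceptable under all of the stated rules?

B, C, D, E

A: not usable as a flavour base; has tofu, so not Whole30-style (and 1 more) — reject
B: nothing on the exclusion list — valid
C: only xanthan gum; none excluded — keep
D: nothing on the exclusion list — keep
E: every rule checks out — keep
F: not usable as a flavour base; has butter, so not Whole30-style (and 1 more) — out
G: has coconut cream, so not coconut-free — out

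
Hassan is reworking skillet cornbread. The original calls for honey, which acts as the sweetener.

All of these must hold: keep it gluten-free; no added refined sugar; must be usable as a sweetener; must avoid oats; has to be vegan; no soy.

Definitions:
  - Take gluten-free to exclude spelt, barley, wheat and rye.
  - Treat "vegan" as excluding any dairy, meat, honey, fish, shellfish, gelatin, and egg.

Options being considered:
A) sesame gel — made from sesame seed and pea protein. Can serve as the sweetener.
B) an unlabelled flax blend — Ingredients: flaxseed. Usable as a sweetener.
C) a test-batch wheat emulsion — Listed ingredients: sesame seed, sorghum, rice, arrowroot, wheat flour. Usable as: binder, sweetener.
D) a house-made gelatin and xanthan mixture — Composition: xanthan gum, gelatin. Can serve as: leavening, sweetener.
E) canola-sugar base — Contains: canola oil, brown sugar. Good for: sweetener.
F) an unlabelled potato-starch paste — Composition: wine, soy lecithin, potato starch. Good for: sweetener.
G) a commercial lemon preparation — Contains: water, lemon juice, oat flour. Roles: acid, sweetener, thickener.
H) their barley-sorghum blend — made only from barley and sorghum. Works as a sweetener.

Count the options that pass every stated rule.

A: nothing on the exclusion list — valid
B: only flaxseed; none excluded — keep
C: has wheat flour, so not gluten-free — no
D: has gelatin, so not vegan — reject
E: has brown sugar, so not no-added-sugar — out
F: has soy lecithin, so not soy-free — reject
G: has oat flour, so not oat-free — reject
H: has barley, so not gluten-free — no

2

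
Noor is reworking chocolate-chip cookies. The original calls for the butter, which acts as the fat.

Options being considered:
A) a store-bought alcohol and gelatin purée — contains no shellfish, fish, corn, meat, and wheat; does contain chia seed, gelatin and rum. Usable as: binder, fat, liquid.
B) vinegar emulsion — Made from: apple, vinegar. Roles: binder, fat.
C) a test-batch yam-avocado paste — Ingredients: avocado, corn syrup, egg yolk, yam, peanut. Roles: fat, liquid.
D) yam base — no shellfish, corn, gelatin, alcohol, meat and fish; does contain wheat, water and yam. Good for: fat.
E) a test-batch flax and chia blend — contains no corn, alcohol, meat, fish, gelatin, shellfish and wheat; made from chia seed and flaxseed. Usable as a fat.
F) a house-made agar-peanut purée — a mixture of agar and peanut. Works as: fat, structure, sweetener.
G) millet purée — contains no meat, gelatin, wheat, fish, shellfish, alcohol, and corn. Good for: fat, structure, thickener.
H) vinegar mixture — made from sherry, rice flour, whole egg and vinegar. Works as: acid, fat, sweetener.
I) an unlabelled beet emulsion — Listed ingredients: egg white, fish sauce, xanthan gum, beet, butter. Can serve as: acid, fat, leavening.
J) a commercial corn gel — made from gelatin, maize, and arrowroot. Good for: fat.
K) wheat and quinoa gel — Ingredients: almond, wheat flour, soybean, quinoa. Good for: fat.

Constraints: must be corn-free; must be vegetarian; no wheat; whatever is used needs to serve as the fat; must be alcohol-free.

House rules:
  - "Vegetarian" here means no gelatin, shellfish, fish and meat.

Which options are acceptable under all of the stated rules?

B, E, F, G

A: has gelatin, so not vegetarian; has rum, so not alcohol-free — reject
B: all constraints satisfied — valid
C: has corn syrup, so not corn-free — no
D: has wheat, so not wheat-free — no
E: no alcohol, no wheat — keep
F: vegetarian, no corn — valid
G: nothing on the exclusion list — keep
H: has sherry, so not alcohol-free — reject
I: has fish sauce, so not vegetarian — reject
J: has gelatin, so not vegetarian; has maize, so not corn-free — out
K: has wheat flour, so not wheat-free — out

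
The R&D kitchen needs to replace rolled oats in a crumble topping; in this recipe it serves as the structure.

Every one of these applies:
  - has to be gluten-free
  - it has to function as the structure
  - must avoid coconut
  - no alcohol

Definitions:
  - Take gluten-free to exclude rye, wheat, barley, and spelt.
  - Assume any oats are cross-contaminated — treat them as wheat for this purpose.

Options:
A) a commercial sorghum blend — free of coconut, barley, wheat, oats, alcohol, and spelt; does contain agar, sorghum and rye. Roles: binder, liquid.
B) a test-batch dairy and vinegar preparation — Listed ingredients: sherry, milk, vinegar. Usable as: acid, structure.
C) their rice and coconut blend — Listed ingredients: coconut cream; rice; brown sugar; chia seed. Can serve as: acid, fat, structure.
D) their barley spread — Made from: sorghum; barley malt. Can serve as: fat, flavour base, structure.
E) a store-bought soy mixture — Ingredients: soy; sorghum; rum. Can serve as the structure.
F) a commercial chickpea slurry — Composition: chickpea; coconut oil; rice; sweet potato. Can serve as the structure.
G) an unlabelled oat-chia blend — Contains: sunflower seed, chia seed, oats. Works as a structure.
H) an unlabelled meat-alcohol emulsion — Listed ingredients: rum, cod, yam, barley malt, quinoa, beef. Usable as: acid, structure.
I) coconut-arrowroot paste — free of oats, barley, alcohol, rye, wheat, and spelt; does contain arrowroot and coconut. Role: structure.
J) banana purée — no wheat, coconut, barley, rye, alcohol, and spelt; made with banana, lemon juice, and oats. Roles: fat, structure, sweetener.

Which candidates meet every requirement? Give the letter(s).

none

A: not usable as a structure; has rye, so not gluten-free — reject
B: has sherry, so not alcohol-free — reject
C: has coconut cream, so not coconut-free — out
D: has barley malt, so not gluten-free — reject
E: has rum, so not alcohol-free — out
F: has coconut oil, so not coconut-free — out
G: has oats, so not gluten-free — out
H: has barley malt, so not gluten-free; has rum, so not alcohol-free — no
I: has coconut, so not coconut-free — reject
J: has oats, so not gluten-free — out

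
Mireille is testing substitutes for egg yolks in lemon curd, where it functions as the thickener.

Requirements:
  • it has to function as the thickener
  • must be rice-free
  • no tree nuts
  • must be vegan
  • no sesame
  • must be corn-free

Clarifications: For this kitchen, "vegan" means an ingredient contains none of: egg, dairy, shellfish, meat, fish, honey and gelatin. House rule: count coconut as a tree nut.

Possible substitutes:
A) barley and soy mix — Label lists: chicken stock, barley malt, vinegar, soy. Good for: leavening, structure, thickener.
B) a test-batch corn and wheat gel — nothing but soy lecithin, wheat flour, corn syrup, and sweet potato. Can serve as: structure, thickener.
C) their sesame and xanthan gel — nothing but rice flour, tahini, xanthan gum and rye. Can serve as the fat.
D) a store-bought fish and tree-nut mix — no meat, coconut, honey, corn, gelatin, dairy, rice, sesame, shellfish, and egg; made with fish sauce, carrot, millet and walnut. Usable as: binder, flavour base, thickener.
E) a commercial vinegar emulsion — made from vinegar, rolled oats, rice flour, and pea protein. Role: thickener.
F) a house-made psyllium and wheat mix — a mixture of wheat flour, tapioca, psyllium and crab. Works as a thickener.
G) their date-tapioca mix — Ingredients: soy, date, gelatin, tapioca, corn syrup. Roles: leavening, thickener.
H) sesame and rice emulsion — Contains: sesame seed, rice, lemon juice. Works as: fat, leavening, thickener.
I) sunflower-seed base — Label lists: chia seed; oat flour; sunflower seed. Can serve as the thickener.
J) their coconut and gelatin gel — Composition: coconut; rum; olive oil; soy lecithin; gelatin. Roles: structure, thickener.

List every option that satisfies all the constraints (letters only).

A: has chicken stock, so not vegan — no
B: has corn syrup, so not corn-free — no
C: not usable as a thickener; has tahini, so not sesame-free (and 1 more) — no
D: has fish sauce, so not vegan; has walnut, so not tree-nut-free — out
E: has rice flour, so not rice-free — no
F: has crab, so not vegan — reject
G: has gelatin, so not vegan; has corn syrup, so not corn-free — no
H: has sesame seed, so not sesame-free; has rice, so not rice-free — reject
I: no sesame, vegan — valid
J: has gelatin, so not vegan; has coconut, so not tree-nut-free — out

I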